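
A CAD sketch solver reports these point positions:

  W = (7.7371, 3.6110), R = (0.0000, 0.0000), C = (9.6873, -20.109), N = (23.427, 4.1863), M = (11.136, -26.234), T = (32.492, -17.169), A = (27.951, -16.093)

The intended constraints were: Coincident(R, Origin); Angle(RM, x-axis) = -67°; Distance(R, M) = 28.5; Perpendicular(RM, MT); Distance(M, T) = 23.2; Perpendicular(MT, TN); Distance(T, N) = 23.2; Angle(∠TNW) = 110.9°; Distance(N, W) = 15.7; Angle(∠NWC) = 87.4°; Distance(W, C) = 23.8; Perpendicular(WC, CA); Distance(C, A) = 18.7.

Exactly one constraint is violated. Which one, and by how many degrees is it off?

Perpendicular(WC, CA) — off by 7.70°.

R = (0.00, 0.00) ✓; RM at -67.00° ✓; |RM| = 28.50 ✓; ∠(RM, MT) = 90.00° ✓; |MT| = 23.20 ✓; ∠(MT, TN) = 90.00° ✓; |TN| = 23.20 ✓; ∠TNW = 110.9° ✓; |NW| = 15.70 ✓; ∠NWC = 87.40° ✓; |WC| = 23.80 ✓; ∠(WC, CA) = 97.70° ✗; |CA| = 18.70 ✓.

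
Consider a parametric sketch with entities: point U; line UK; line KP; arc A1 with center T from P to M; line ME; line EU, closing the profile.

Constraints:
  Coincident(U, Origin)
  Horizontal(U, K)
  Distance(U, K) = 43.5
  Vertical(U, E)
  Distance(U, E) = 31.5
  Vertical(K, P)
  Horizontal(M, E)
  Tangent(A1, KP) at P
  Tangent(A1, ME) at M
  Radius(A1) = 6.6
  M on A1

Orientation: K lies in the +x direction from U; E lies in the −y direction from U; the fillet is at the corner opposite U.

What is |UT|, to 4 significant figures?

44.52

U is at the origin; UK is horizontal with |UK| = 43.5 and K on the +x side, so K = (43.50, 0.000). UE is vertical with |UE| = 31.5 and E on the −y side, so E = (0.000, -31.50). The virtual corner opposite U is at (43.50, -31.50). The tangent condition forces TP to be normal to KP and since A1 is tangent to ME there, TM ⟂ ME, with radius 6.6, so the center T sits 6.6 in from both sides at T = (36.90, -24.90). Then |UT| = |T − U| = 44.52.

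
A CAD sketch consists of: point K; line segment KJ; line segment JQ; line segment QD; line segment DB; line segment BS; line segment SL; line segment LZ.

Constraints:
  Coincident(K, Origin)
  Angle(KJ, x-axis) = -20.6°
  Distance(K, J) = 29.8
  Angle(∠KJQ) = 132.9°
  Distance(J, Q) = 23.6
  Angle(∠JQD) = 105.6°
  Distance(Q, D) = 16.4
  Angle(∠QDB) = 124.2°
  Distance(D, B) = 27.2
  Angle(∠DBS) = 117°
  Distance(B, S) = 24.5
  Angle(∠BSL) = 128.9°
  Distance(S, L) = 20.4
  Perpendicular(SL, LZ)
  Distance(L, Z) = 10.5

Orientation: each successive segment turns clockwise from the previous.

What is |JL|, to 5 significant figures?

25.563

∠DBS = 117.0° gives BS at 99.100° from the x-axis; with |BS| = 24.5, S = (-5.8495, -9.8424). ∠BSL = 128.9° gives SL at 48.000° from the x-axis; with |SL| = 20.4, L = (7.8008, 5.3178). Then |JL| = |L − J| = 25.563.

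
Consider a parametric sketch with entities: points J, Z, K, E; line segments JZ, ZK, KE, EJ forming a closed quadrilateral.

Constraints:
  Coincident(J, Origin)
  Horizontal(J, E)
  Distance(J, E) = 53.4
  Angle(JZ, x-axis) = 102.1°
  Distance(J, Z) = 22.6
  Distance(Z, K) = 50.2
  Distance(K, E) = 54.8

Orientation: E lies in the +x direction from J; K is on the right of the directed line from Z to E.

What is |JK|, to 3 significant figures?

27.6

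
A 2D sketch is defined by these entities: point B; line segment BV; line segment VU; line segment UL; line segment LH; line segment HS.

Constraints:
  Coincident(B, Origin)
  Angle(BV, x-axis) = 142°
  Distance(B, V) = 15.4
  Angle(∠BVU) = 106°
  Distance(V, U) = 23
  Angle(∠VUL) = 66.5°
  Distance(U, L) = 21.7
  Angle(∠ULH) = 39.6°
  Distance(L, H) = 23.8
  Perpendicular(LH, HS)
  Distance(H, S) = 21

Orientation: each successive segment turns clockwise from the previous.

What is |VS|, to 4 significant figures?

29.27

B is at the origin; BV runs at 142.0° with length 15.4, so V = (-12.14, 9.481). ∠BVU = 106.0° gives VU at 68.00° from the x-axis; with |VU| = 23.0, U = (-3.519, 30.81). ∠VUL = 66.5° gives UL at -45.50° from the x-axis; with |UL| = 21.7, L = (11.69, 15.33). ∠ULH = 39.6° gives LH at 174.1° from the x-axis; with |LH| = 23.8, H = (-11.98, 17.78). The perpendicularity gives HS at right angles to LH, so HS runs at 84.10°; with |HS| = 21.0, S = (-9.825, 38.66). Then |VS| = |S − V| = 29.27.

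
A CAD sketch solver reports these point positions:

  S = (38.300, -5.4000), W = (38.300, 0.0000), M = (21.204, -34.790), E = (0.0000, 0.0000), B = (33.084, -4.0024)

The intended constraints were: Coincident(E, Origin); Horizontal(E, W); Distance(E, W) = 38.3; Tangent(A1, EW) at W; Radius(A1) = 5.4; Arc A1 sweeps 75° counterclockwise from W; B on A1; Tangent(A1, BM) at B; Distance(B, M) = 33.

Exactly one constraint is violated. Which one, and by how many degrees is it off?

Tangent(A1, BM) at B — off by 6.10°.

E = (0.00, 0.00) ✓; E.y = 0.00, W.y = 0.00 ✓; |EW| = 38.30 ✓; ∠(SW, WE) = 90.00° ✓; |SW| = 5.400 ✓; bearing(S→B) − bearing(S→W) = 75.00° ✓; |SB| = 5.400 ✓; ∠(SB, BM) = 96.10° ✗; |BM| = 33.00 ✓.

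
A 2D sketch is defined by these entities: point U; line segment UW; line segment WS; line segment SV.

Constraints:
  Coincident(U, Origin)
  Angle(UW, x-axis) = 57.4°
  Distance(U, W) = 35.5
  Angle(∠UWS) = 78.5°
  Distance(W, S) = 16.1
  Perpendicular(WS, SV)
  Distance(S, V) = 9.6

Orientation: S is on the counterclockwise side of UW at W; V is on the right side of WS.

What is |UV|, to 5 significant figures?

45.295

∠UWS = 78.5°, so WS runs at 57.4° + (180° − 78.5°) = 158.90° from the x-axis; with |WS| = 16.1, S = W + 16.1·(cos 158.90°, sin 158.90°) = (4.1058, 35.703). The perpendicularity gives SV at right angles to WS; with |SV| = 9.6 on the right of WS, V = S + 9.6·(0.36000, 0.93295) = (7.5618, 44.659). Then |UV| = |V − U| = 45.295.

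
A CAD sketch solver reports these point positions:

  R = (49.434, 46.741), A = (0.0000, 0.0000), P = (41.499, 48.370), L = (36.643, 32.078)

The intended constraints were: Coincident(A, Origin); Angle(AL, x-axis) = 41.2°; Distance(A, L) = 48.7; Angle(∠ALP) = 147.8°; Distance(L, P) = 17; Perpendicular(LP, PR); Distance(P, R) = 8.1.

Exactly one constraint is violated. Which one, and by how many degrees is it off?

Perpendicular(LP, PR) — off by 5.00°.

A = (0.00, 0.00) ✓; AL at 41.20° ✓; |AL| = 48.70 ✓; ∠ALP = 147.8° ✓; |LP| = 17.00 ✓; ∠(LP, PR) = 85.00° ✗; |PR| = 8.100 ✓.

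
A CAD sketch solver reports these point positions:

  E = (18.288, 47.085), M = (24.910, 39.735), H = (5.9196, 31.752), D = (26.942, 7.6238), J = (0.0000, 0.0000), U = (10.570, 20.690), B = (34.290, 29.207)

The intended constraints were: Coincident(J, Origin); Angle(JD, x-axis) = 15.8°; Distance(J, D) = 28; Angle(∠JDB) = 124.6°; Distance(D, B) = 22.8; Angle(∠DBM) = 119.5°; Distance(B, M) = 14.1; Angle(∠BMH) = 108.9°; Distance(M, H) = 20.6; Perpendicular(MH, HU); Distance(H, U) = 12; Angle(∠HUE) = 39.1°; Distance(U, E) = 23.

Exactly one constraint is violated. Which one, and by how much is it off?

Distance(U, E) = 23 — off by 4.50.

J = (0.00, 0.00) ✓; JD at 15.80° ✓; |JD| = 28.00 ✓; ∠JDB = 124.6° ✓; |DB| = 22.80 ✓; ∠DBM = 119.5° ✓; |BM| = 14.10 ✓; ∠BMH = 108.9° ✓; |MH| = 20.60 ✓; ∠(MH, HU) = 90.00° ✓; |HU| = 12.00 ✓; ∠HUE = 39.10° ✓; |UE| = 27.50 ✗.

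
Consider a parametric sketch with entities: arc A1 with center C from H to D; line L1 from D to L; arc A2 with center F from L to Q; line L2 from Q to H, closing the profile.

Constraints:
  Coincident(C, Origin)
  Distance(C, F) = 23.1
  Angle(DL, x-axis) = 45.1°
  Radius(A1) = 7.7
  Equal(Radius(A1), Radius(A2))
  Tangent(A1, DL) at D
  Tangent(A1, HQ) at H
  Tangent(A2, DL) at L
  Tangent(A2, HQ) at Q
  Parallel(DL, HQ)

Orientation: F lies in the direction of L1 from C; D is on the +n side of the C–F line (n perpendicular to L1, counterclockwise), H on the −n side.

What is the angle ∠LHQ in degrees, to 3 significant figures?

33.7°

Tangency of A1 to both parallel lines with radius 7.7 puts D and H at C ± 7.7·n: D = (-5.45, 5.44), H = (5.45, -5.44). Equal radii place L and Q the same way about F: L = F + 7.7·n = (10.9, 21.8), Q = F − 7.7·n = (21.8, 10.9). Then cos ∠LHQ = HL·HQ / (|HL||HQ|), giving 33.7°.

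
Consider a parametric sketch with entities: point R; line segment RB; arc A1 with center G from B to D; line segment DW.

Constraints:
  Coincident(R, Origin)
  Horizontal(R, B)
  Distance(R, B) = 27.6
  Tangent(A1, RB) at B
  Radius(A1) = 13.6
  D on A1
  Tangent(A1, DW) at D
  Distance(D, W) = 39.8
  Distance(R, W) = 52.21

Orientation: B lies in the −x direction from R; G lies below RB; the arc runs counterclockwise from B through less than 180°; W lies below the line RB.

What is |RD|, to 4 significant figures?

43.87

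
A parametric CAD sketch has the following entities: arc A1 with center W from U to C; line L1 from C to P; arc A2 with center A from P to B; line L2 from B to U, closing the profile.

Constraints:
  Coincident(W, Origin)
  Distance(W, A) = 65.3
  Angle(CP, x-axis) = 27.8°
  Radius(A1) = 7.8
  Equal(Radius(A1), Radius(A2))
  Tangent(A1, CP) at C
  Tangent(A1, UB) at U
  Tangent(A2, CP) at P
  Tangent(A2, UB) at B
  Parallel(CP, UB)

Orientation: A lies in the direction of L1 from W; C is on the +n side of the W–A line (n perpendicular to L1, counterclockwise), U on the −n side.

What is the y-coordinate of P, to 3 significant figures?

37.4

The slot axis is L1's direction at 27.8°, so u = (cos 27.8°, sin 27.8°) = (0.885, 0.466) and n = (−sin 27.8°, cos 27.8°) = (-0.466, 0.885). W is at the origin and A lies 65.3 along u from W, so A = 65.3·u = (57.8, 30.5). Tangency of A1 to both parallel lines with radius 7.8 puts C and U at W ± 7.8·n: C = (-3.64, 6.90), U = (3.64, -6.90). Equal radii place P and B the same way about A: P = A + 7.8·n = (54.1, 37.4), B = A − 7.8·n = (61.4, 23.6). So P.y = 37.4.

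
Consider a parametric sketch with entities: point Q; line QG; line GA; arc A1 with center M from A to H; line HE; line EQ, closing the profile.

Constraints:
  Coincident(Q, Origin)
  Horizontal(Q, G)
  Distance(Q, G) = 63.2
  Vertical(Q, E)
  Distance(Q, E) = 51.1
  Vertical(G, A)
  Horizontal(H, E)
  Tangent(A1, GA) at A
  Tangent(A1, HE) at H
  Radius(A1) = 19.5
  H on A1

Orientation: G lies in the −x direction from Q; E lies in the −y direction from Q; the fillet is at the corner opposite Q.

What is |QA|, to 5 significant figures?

70.660

Q is at the origin; Q and G share the same y with |QG| = 63.2 and G on the −x side, so G = (-63.200, 0.0000). Q and E share the same x with |QE| = 51.1 and E on the −y side, so E = (0.0000, -51.100). The virtual corner opposite Q is at (-63.200, -51.100). A1 meets GA tangentially, so MA is at right angles to GA and since A1 is tangent to HE there, MH ⟂ HE, with radius 19.5, so the center M sits 19.5 in from both sides at M = (-43.700, -31.600). That places the tangent points at A = (-63.200, -31.600) on GA and H = (-43.700, -51.100) on HE. Then |QA| = |A − Q| = 70.660.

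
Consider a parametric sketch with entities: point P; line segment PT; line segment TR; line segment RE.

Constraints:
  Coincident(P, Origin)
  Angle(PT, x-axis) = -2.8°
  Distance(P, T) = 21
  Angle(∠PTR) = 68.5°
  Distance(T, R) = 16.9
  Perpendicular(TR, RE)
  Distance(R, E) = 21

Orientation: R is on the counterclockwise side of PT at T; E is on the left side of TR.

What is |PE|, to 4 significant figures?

9.319

P is at the origin; PT runs at -2.8° with length 21.0, so T = 21.0·(cos -2.8°, sin -2.8°) = (20.97, -1.026). ∠PTR = 68.5°, so TR runs at -2.8° + (180° − 68.5°) = 108.7° from the x-axis; with |TR| = 16.9, R = T + 16.9·(cos 108.7°, sin 108.7°) = (15.56, 14.98). TR ⟂ RE; with |RE| = 21.0 on the left of TR, E = R + 21.0·(-0.9472, -0.3206) = (-4.335, 8.249). Then |PE| = |E − P| = 9.319.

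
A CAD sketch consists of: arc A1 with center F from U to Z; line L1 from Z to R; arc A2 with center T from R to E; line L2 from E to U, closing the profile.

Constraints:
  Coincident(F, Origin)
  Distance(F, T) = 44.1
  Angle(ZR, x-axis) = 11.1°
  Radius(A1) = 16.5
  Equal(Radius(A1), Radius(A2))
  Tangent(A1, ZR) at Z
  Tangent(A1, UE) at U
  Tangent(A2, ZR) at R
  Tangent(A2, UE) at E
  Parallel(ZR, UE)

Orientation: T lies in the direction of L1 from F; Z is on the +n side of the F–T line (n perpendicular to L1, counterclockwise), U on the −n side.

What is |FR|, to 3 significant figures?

47.1

Tangency of A1 to both parallel lines with radius 16.5 puts Z and U at F ± 16.5·n: Z = (-3.18, 16.2), U = (3.18, -16.2). Equal radii place R and E the same way about T: R = T + 16.5·n = (40.1, 24.7), E = T − 16.5·n = (46.5, -7.70). Then |FR| = |R − F| = 47.1.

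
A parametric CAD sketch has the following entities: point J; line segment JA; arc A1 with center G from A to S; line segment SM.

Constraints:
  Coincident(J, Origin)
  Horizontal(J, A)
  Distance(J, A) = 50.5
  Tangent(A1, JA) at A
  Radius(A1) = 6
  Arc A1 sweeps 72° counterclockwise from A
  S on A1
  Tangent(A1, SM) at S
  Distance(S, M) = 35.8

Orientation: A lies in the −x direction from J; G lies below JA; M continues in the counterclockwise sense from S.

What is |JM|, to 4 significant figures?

77.36

J is at the origin; JA is horizontal with |JA| = 50.5 and A on the −x side, so A = (-50.50, 0.000). Since A1 is tangent to JA there, GA ⟂ JA, so G = A + (0, -6) = (-50.50, -6.000). On A1, A sits at bearing 90° from G; a 72° counterclockwise sweep puts S at bearing 162°, so S = G + 6.0·(cos 162°, sin 162°) = (-56.21, -4.146). Tangency of A1 to SM means the radius GS is perpendicular to SM, so SM runs along (−sin 162°, cos 162°); with |SM| = 35.8, M = (-67.27, -38.19). Then |JM| = |M − J| = 77.36.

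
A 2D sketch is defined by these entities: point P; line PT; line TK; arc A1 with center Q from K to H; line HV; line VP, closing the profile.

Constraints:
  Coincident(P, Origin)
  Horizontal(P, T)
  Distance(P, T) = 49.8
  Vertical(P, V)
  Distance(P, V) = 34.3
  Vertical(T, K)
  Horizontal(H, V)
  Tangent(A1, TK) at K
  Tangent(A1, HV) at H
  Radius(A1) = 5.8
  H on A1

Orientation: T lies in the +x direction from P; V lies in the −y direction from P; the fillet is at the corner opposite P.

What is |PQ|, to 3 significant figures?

52.4

P is at the origin; PT is horizontal with |PT| = 49.8 and T on the +x side, so T = (49.8, 0.00). PV is vertical with |PV| = 34.3 and V on the −y side, so V = (0.00, -34.3). The virtual corner opposite P is at (49.8, -34.3). Tangency of A1 to TK means the radius QK is perpendicular to TK and the tangent condition forces QH to be normal to HV, with radius 5.8, so the center Q sits 5.8 in from both sides at Q = (44.0, -28.5). Then |PQ| = |Q − P| = 52.4.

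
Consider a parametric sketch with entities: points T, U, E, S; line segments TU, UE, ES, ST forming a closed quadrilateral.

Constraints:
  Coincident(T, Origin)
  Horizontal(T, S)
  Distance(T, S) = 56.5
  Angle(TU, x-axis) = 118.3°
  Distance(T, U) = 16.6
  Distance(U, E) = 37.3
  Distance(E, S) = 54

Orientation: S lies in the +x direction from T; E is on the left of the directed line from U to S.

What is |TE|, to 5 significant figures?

44.296

Checks: |UE| = 37.30 ✓; |ES| = 54.00 ✓.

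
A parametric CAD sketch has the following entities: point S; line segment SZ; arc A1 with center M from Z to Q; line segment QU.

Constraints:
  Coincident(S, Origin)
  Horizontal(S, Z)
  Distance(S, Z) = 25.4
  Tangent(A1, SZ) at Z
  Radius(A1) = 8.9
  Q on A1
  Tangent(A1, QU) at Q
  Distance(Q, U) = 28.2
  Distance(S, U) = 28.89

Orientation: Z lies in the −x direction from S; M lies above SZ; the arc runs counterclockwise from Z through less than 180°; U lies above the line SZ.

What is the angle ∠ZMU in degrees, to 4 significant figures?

132.0°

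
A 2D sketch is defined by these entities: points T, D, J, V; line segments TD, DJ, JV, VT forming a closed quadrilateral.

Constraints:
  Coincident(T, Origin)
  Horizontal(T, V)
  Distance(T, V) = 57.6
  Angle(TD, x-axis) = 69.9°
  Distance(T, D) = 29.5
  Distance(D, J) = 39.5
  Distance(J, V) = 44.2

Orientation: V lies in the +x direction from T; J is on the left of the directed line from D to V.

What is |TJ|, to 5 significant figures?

63.308

Checks: |DJ| = 39.50 ✓; |JV| = 44.20 ✓.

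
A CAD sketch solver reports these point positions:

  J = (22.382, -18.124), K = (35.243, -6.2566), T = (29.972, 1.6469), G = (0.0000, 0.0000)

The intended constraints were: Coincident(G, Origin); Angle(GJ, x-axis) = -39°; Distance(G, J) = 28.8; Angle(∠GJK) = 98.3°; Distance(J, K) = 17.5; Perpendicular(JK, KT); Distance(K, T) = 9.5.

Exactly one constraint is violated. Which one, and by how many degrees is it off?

Perpendicular(JK, KT) — off by 9.00°.

G = (0.00, 0.00) ✓; GJ at -39.00° ✓; |GJ| = 28.80 ✓; ∠GJK = 98.30° ✓; |JK| = 17.50 ✓; ∠(JK, KT) = 81.00° ✗; |KT| = 9.500 ✓.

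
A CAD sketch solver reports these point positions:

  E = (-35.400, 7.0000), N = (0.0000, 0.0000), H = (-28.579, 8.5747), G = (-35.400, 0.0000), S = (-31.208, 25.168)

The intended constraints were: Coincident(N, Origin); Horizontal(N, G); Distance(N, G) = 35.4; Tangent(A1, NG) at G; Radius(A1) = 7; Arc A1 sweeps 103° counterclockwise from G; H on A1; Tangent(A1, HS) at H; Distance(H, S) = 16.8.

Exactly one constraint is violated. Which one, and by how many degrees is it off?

Tangent(A1, HS) at H — off by 4.00°.

N = (0.00, 0.00) ✓; N.y = 0.00, G.y = 0.00 ✓; |NG| = 35.40 ✓; ∠(EG, GN) = 90.00° ✓; |EG| = 7.000 ✓; bearing(E→H) − bearing(E→G) = 103.0° ✓; |EH| = 7.000 ✓; ∠(EH, HS) = 94.00° ✗; |HS| = 16.80 ✓.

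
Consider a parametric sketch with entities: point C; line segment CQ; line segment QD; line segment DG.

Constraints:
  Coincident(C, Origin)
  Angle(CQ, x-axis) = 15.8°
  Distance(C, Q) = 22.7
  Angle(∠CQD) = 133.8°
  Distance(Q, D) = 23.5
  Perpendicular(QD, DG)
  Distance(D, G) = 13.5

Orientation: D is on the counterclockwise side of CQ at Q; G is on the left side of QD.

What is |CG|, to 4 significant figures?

39.32

C is at the origin; CQ runs at 15.8° with length 22.7, so Q = 22.7·(cos 15.8°, sin 15.8°) = (21.84, 6.181). ∠CQD = 133.8°, so QD runs at 15.8° + (180° − 133.8°) = 62.00° from the x-axis; with |QD| = 23.5, D = Q + 23.5·(cos 62.00°, sin 62.00°) = (32.87, 26.93). QD is perpendicular to DG; with |DG| = 13.5 on the left of QD, G = D + 13.5·(-0.8829, 0.4695) = (20.96, 33.27). Then |CG| = |G − C| = 39.32.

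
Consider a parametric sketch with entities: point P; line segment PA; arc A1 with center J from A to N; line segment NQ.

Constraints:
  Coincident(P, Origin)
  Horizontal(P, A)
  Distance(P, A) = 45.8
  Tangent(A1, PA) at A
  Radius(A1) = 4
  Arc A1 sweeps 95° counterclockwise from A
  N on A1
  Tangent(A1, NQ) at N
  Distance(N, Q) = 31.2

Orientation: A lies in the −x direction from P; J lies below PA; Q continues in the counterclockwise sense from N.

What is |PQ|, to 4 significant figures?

58.91

P is at the origin; PA is horizontal with |PA| = 45.8 and A on the −x side, so A = (-45.80, 0.000). The tangent condition forces JA to be normal to PA, so J = A + (0, -4) = (-45.80, -4.000). On A1, A sits at bearing 90° from J; a 95° counterclockwise sweep puts N at bearing 185°, so N = J + 4.0·(cos 185°, sin 185°) = (-49.78, -4.349). The tangent condition forces JN to be normal to NQ, so NQ runs along (−sin 185°, cos 185°); with |NQ| = 31.2, Q = (-47.07, -35.43). Then |PQ| = |Q − P| = 58.91.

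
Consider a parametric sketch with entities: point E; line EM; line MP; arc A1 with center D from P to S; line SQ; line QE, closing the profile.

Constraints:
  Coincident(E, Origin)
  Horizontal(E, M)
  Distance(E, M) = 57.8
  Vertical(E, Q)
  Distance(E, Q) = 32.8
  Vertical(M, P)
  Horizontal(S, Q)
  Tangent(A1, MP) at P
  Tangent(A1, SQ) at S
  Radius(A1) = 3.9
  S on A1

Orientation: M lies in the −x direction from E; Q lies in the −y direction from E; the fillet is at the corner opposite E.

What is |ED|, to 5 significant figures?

61.159

E is at the origin; E and M share the same y with |EM| = 57.8 and M on the −x side, so M = (-57.800, 0.0000). E and Q share the same x with |EQ| = 32.8 and Q on the −y side, so Q = (0.0000, -32.800). The virtual corner opposite E is at (-57.800, -32.800). The tangent condition forces DP to be normal to MP and since A1 is tangent to SQ there, DS ⟂ SQ, with radius 3.9, so the center D sits 3.9 in from both sides at D = (-53.900, -28.900). Then |ED| = |D − E| = 61.159.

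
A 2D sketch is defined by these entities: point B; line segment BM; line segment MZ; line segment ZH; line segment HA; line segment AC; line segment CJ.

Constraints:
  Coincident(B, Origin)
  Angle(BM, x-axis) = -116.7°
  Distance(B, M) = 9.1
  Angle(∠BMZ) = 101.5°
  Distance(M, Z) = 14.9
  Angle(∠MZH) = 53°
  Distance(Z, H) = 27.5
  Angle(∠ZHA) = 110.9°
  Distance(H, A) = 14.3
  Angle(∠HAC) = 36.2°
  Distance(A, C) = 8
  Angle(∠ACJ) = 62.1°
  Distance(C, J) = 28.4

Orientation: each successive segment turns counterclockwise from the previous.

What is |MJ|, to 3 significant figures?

44.9

∠HAC = 36.2° gives AC at -58.3° from the x-axis; with |AC| = 8.0, C = (-0.849, 8.72). ∠ACJ = 62.1° gives CJ at 59.6° from the x-axis; with |CJ| = 28.4, J = (13.5, 33.2). Then |MJ| = |J − M| = 44.9.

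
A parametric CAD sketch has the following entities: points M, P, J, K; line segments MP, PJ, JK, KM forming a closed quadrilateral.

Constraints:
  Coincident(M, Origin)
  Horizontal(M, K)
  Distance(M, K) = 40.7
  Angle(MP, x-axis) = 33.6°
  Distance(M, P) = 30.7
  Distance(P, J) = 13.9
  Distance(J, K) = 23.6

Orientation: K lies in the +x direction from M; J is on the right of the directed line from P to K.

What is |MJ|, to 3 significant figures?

18.6

Checks: |PJ| = 13.90 ✓; |JK| = 23.60 ✓.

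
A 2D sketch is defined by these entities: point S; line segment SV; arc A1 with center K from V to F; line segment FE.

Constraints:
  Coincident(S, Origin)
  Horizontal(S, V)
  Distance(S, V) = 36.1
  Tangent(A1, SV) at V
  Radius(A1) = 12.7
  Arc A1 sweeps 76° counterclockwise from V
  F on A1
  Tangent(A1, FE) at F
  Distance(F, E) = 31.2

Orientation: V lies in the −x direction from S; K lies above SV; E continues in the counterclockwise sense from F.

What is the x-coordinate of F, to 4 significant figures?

-23.78

S is at the origin; S and V share the same y with |SV| = 36.1 and V on the −x side, so V = (-36.10, 0.000). The tangent condition forces KV to be normal to SV, so K = V + (0, 12.7) = (-36.10, 12.70). On A1, V sits at bearing -90° from K; a 76° counterclockwise sweep puts F at bearing -14°, so F = K + 12.7·(cos -14°, sin -14°) = (-23.78, 9.628). So F.x = -23.78.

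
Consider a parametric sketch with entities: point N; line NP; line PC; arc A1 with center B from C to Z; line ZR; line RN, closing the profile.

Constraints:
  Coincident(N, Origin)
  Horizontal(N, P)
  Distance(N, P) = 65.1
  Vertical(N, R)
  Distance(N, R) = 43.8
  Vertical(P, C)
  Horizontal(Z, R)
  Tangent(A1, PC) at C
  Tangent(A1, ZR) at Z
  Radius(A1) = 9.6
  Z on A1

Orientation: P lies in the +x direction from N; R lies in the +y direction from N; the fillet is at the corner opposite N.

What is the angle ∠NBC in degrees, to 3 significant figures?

148°

N is at the origin; NP is horizontal with |NP| = 65.1 and P on the +x side, so P = (65.1, 0.00). N and R share the same x with |NR| = 43.8 and R on the +y side, so R = (0.00, 43.8). The virtual corner opposite N is at (65.1, 43.8). The tangent condition forces BC to be normal to PC and since A1 is tangent to ZR there, BZ ⟂ ZR, with radius 9.6, so the center B sits 9.6 in from both sides at B = (55.5, 34.2). That places the tangent points at C = (65.1, 34.2) on PC and Z = (55.5, 43.8) on ZR. Then cos ∠NBC = BN·BC / (|BN||BC|), giving 148°.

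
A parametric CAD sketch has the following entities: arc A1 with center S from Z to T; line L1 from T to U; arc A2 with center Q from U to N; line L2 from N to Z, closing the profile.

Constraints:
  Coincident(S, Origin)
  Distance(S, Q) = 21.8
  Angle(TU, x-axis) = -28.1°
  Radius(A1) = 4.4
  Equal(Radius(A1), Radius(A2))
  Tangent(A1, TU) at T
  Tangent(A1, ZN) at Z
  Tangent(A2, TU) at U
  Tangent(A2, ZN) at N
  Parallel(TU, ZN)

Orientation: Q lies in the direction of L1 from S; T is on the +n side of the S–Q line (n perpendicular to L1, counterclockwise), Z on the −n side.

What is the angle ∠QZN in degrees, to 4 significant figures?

11.41°

The slot axis is L1's direction at -28.1°, so u = (cos -28.1°, sin -28.1°) = (0.8821, -0.4710) and n = (−sin -28.1°, cos -28.1°) = (0.4710, 0.8821). S is at the origin and Q lies 21.8 along u from S, so Q = 21.8·u = (19.23, -10.27). Tangency of A1 to both parallel lines with radius 4.4 puts T and Z at S ± 4.4·n: T = (2.072, 3.881), Z = (-2.072, -3.881). Equal radii place U and N the same way about Q: U = Q + 4.4·n = (21.30, -6.387), N = Q − 4.4·n = (17.16, -14.15). Then cos ∠QZN = ZQ·ZN / (|ZQ||ZN|), giving 11.41°.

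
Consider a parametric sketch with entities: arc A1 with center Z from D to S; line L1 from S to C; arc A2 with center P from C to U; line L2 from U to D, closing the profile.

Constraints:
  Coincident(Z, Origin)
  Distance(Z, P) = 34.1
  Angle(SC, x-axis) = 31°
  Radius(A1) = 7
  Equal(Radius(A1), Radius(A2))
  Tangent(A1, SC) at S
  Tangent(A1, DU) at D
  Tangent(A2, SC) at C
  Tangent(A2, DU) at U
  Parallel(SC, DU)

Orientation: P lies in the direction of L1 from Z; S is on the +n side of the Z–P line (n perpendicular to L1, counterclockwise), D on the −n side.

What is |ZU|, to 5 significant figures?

34.811

The slot axis is L1's direction at 31.0°, so u = (cos 31.0°, sin 31.0°) = (0.85717, 0.51504) and n = (−sin 31.0°, cos 31.0°) = (-0.51504, 0.85717). Z is at the origin and P lies 34.1 along u from Z, so P = 34.1·u = (29.229, 17.563). Tangency of A1 to both parallel lines with radius 7.0 puts S and D at Z ± 7.0·n: S = (-3.6053, 6.0002), D = (3.6053, -6.0002). Equal radii place C and U the same way about P: C = P + 7.0·n = (25.624, 23.563), U = P − 7.0·n = (32.835, 11.563). Then |ZU| = |U − Z| = 34.811.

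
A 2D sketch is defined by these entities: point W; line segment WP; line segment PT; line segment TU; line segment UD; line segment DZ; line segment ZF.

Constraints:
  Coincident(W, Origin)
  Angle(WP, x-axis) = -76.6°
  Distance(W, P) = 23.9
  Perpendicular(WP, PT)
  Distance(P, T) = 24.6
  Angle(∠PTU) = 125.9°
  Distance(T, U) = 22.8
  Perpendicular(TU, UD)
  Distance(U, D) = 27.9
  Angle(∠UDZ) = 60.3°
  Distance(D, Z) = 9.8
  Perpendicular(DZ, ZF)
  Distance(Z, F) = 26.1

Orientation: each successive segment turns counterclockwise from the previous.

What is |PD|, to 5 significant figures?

38.069

∠PTU = 125.9° gives TU at 67.500° from the x-axis; with |TU| = 22.8, U = (38.194, 3.5161). The perpendicularity gives UD at right angles to TU, so UD runs at 157.50°; with |UD| = 27.9, D = (12.418, 14.193). Then |PD| = |D − P| = 38.069.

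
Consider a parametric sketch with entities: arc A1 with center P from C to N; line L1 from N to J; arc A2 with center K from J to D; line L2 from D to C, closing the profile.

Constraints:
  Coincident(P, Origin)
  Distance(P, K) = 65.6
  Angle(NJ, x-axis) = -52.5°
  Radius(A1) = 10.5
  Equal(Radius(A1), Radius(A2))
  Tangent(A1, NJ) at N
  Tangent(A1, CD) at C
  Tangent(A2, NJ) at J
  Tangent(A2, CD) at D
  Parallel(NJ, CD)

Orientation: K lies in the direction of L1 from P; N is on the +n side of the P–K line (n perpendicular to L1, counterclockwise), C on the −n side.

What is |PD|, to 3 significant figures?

66.4

The slot axis is L1's direction at -52.5°, so u = (cos -52.5°, sin -52.5°) = (0.609, -0.793) and n = (−sin -52.5°, cos -52.5°) = (0.793, 0.609). P is at the origin and K lies 65.6 along u from P, so K = 65.6·u = (39.9, -52.0). Tangency of A1 to both parallel lines with radius 10.5 puts N and C at P ± 10.5·n: N = (8.33, 6.39), C = (-8.33, -6.39). Equal radii place J and D the same way about K: J = K + 10.5·n = (48.3, -45.7), D = K − 10.5·n = (31.6, -58.4). Then |PD| = |D − P| = 66.4.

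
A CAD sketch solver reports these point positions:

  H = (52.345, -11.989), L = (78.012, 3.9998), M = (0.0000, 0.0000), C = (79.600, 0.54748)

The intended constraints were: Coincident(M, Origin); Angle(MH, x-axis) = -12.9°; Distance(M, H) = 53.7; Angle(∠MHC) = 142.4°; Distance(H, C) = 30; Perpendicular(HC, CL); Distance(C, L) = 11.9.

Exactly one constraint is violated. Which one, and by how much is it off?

Distance(C, L) = 11.9 — off by 8.10.

M = (0.00, 0.00) ✓; MH at -12.90° ✓; |MH| = 53.70 ✓; ∠MHC = 142.4° ✓; |HC| = 30.00 ✓; ∠(HC, CL) = 90.00° ✓; |CL| = 3.800 ✗.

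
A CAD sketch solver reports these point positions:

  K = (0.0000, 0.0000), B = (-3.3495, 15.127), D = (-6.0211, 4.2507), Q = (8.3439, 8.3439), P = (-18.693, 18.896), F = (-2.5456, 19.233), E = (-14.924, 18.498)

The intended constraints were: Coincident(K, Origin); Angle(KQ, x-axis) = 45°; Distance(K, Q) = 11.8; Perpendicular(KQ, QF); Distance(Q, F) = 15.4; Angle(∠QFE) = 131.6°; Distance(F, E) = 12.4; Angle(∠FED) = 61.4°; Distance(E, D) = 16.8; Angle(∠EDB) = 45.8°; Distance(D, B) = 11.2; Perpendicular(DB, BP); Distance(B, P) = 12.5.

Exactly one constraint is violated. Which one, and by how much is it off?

Distance(B, P) = 12.5 — off by 3.30.

K = (0.00, 0.00) ✓; KQ at 45.00° ✓; |KQ| = 11.80 ✓; ∠(KQ, QF) = 90.00° ✓; |QF| = 15.40 ✓; ∠QFE = 131.6° ✓; |FE| = 12.40 ✓; ∠FED = 61.40° ✓; |ED| = 16.80 ✓; ∠EDB = 45.80° ✓; |DB| = 11.20 ✓; ∠(DB, BP) = 90.00° ✓; |BP| = 15.80 ✗.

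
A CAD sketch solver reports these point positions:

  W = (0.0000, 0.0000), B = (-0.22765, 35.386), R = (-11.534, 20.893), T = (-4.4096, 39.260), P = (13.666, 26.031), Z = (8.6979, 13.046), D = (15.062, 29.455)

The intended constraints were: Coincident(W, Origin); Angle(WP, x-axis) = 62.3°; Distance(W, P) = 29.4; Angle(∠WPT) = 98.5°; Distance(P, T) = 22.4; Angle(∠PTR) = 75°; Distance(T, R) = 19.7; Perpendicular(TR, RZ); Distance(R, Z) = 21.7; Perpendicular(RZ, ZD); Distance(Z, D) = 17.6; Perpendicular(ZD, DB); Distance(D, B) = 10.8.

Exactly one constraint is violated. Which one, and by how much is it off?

Distance(D, B) = 10.8 — off by 5.60.

W = (0.00, 0.00) ✓; WP at 62.30° ✓; |WP| = 29.40 ✓; ∠WPT = 98.50° ✓; |PT| = 22.40 ✓; ∠PTR = 75.00° ✓; |TR| = 19.70 ✓; ∠(TR, RZ) = 90.00° ✓; |RZ| = 21.70 ✓; ∠(RZ, ZD) = 90.00° ✓; |ZD| = 17.60 ✓; ∠(ZD, DB) = 90.00° ✓; |DB| = 16.40 ✗.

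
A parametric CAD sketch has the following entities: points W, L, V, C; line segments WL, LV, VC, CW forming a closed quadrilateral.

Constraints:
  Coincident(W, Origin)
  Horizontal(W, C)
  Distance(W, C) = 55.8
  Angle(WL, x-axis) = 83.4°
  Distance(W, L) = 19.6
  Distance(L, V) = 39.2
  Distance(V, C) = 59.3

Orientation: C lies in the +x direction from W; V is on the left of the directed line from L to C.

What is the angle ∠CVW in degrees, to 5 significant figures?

57.283°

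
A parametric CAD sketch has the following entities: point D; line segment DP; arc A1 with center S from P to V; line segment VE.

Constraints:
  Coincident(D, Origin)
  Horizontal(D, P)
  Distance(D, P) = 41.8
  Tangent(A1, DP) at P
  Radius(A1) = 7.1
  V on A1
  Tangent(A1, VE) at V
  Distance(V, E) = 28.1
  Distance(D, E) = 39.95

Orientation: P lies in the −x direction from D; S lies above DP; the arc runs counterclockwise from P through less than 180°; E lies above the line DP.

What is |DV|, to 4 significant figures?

35.45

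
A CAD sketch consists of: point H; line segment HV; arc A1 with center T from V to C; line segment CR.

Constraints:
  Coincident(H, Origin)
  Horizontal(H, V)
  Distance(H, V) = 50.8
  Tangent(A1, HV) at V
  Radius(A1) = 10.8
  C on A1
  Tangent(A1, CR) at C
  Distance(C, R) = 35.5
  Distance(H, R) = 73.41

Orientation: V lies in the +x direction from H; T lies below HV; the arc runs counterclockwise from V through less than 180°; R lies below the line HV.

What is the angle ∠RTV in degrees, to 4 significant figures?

172.1°

H is at the origin; HV is horizontal with |HV| = 50.8 and V on the +x side, so V = (50.80, 0.000). Tangency of A1 to HV means the radius TV is perpendicular to HV, so T = V + (0, -10.8) = (50.80, -10.80). Since TC ⟂ CR (tangency), |TR| = √(10.8² + 35.5²) = 37.11 regardless of where C sits on A1. So R lies on both circle(H, 73.41) and circle(T, 37.11); the below-HV intersection is R = (55.93, -47.55). C is the foot of the tangent from R: C = (41.00, -15.34).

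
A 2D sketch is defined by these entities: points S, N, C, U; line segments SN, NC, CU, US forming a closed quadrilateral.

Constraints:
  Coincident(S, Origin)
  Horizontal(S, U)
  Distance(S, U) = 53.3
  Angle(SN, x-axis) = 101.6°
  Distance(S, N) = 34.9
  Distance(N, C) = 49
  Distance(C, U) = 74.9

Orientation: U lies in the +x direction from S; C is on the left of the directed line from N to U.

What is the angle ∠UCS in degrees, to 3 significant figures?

41.7°

Checks: S = (0.00, 0.00) ✓; |NC| = 49.00 ✓; |CU| = 74.90 ✓.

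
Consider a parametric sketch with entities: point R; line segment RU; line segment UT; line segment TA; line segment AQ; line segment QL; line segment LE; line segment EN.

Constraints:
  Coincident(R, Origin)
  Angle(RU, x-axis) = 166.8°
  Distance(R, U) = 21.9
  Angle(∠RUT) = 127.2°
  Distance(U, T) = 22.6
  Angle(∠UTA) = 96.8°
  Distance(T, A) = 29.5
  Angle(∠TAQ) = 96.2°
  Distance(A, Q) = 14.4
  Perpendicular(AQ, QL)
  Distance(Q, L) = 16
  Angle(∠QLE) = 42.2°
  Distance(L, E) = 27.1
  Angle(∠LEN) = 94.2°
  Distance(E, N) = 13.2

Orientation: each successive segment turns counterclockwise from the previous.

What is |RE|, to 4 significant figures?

46.43

The perpendicularity gives QL at right angles to AQ, so QL runs at 116.6°; with |QL| = 16.0, L = (-17.04, -13.45). ∠QLE = 42.2° gives LE at -105.6° from the x-axis; with |LE| = 27.1, E = (-24.33, -39.55). Then |RE| = |E − R| = 46.43.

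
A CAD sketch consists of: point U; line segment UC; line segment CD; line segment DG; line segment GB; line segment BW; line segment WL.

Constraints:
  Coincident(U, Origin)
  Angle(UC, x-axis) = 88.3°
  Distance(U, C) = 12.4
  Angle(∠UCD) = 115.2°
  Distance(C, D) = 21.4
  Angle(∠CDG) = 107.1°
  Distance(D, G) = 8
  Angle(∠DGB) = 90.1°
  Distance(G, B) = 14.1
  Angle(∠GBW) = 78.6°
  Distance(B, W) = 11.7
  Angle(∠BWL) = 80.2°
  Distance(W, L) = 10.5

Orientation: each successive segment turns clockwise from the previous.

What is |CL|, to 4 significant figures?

19.60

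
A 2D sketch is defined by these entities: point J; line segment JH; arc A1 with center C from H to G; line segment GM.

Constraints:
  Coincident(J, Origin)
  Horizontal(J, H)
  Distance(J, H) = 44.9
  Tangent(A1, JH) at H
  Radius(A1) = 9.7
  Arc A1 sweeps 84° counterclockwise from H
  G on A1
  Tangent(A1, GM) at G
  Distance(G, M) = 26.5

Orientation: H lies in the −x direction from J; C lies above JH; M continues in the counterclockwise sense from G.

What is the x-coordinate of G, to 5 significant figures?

-35.253

J is at the origin; J and H share the same y with |JH| = 44.9 and H on the −x side, so H = (-44.900, 0.0000). A1 meets JH tangentially, so CH is at right angles to JH, so C = H + (0, 9.7) = (-44.900, 9.7000). On A1, H sits at bearing -90° from C; an 84° counterclockwise sweep puts G at bearing -6°, so G = C + 9.7·(cos -6°, sin -6°) = (-35.253, 8.6861). So G.x = -35.253.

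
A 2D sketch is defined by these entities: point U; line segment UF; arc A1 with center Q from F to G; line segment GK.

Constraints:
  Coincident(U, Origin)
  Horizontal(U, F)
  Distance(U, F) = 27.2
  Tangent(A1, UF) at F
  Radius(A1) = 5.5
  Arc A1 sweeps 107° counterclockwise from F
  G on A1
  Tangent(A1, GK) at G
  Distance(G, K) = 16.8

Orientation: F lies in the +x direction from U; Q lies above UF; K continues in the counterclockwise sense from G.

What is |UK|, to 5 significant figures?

35.999

U is at the origin; U and F share the same y with |UF| = 27.2 and F on the +x side, so F = (27.200, 0.0000). The tangent condition forces QF to be normal to UF, so Q = F + (0, 5.5) = (27.200, 5.5000). On A1, F sits at bearing -90° from Q; a 107° counterclockwise sweep puts G at bearing 17°, so G = Q + 5.5·(cos 17°, sin 17°) = (32.460, 7.1080). Tangency of A1 to GK means the radius QG is perpendicular to GK, so GK runs along (−sin 17°, cos 17°); with |GK| = 16.8, K = (27.548, 23.174). Then |UK| = |K − U| = 35.999.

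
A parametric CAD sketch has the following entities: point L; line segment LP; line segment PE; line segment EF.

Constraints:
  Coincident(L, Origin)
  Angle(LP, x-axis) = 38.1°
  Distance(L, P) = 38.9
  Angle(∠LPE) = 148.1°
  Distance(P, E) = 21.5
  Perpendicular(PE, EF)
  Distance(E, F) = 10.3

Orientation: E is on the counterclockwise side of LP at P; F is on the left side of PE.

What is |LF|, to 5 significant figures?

55.481

L is at the origin; LP runs at 38.1° with length 38.9, so P = 38.9·(cos 38.1°, sin 38.1°) = (30.612, 24.003). ∠LPE = 148.1°, so PE runs at 38.1° + (180° − 148.1°) = 70.000° from the x-axis; with |PE| = 21.5, E = P + 21.5·(cos 70.000°, sin 70.000°) = (37.965, 44.206). The perpendicularity gives EF at right angles to PE; with |EF| = 10.3 on the left of PE, F = E + 10.3·(-0.93969, 0.34202) = (28.286, 47.729). Then |LF| = |F − L| = 55.481.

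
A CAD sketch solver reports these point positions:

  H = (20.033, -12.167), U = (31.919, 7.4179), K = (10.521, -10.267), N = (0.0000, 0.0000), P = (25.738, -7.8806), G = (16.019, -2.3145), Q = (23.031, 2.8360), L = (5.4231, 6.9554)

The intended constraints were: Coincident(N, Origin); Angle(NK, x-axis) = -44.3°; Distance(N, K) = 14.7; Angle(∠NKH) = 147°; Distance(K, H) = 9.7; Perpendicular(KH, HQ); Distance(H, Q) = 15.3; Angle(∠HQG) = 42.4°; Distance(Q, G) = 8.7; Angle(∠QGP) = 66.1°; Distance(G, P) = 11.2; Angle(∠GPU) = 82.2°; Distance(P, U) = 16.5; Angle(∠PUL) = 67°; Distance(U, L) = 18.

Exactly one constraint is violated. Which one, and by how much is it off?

Distance(U, L) = 18 — off by 8.50.

N = (0.00, 0.00) ✓; NK at -44.30° ✓; |NK| = 14.70 ✓; ∠NKH = 147.0° ✓; |KH| = 9.700 ✓; ∠(KH, HQ) = 90.00° ✓; |HQ| = 15.30 ✓; ∠HQG = 42.40° ✓; |QG| = 8.700 ✓; ∠QGP = 66.10° ✓; |GP| = 11.20 ✓; ∠GPU = 82.20° ✓; |PU| = 16.50 ✓; ∠PUL = 67.00° ✓; |UL| = 26.50 ✗.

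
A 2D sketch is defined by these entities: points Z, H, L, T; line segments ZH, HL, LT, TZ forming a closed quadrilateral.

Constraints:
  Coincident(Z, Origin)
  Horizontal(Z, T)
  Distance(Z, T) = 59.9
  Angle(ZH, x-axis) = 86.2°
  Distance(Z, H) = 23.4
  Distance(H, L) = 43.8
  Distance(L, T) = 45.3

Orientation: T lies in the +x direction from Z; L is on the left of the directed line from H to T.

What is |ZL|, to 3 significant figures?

58.6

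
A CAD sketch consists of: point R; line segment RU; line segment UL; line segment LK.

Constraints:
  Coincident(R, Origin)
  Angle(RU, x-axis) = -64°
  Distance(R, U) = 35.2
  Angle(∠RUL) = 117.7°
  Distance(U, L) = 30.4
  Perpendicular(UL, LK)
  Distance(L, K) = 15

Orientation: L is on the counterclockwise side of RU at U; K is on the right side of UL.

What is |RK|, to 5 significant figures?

65.712

∠RUL = 117.7°, so UL runs at -64.0° + (180° − 117.7°) = -1.7000° from the x-axis; with |UL| = 30.4, L = U + 30.4·(cos -1.7000°, sin -1.7000°) = (45.817, -32.539). UL ⟂ LK; with |LK| = 15.0 on the right of UL, K = L + 15.0·(-0.029666, -0.99956) = (45.372, -47.533). Then |RK| = |K − R| = 65.712.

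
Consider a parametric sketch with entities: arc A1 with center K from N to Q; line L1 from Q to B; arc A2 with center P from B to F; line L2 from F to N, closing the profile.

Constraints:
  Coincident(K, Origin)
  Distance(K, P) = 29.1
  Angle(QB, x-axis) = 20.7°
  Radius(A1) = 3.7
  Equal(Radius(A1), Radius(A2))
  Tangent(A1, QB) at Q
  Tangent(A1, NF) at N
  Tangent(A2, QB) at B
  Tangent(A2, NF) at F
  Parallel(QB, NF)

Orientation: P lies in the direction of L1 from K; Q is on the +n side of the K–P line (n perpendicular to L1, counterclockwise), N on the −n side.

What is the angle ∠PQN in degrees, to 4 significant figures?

82.75°

The slot axis is L1's direction at 20.7°, so u = (cos 20.7°, sin 20.7°) = (0.9354, 0.3535) and n = (−sin 20.7°, cos 20.7°) = (-0.3535, 0.9354). K is at the origin and P lies 29.1 along u from K, so P = 29.1·u = (27.22, 10.29). Tangency of A1 to both parallel lines with radius 3.7 puts Q and N at K ± 3.7·n: Q = (-1.308, 3.461), N = (1.308, -3.461). Then cos ∠PQN = QP·QN / (|QP||QN|), giving 82.75°.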